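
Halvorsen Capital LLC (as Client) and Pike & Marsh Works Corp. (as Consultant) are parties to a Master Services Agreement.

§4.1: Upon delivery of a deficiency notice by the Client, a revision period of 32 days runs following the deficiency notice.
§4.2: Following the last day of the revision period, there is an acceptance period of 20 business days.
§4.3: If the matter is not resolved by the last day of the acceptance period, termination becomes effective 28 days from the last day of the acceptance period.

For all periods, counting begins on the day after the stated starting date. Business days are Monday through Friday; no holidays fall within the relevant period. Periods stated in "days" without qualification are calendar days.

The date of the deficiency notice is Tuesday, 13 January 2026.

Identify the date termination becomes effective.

10 April 2026

Adding 32 calendar days to 13 January 2026 gives 14 February 2026, which is the last day of the revision period.
The last day of the acceptance period: 20 business days after Saturday, 14 February 2026, skipping weekends — Feb 16, Feb 17, Feb 18, Feb 19, …, Mar 11, Mar 12, Mar 13 — lands on Friday, 13 March 2026.
The date termination becomes effective: 28 calendar days after 13 March 2026 is 10 April 2026.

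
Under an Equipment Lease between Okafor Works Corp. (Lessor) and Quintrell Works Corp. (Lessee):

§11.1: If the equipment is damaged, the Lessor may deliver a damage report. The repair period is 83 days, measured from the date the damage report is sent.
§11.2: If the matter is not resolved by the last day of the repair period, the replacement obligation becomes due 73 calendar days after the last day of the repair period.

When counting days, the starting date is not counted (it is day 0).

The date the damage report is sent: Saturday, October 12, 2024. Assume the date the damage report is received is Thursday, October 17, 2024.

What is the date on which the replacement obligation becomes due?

March 17, 2025

The last day of the repair period: 83 calendar days after October 12, 2024 is January 3, 2025.
Adding 73 calendar days to January 3, 2025 gives March 17, 2025, which is the date on which the replacement obligation becomes due.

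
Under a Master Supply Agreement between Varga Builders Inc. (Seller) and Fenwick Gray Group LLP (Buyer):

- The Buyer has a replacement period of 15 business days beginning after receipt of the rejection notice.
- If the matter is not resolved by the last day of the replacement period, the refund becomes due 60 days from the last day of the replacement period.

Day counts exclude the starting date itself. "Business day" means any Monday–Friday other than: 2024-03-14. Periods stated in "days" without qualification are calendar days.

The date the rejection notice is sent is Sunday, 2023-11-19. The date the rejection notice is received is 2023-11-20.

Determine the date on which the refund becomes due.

2024-02-09

The last day of the replacement period: 15 business days after Monday, 2023-11-20, skipping weekends — Nov 21, Nov 22, Nov 23, Nov 24, …, Dec 7, Dec 8, Dec 11 — lands on Monday, 2023-12-11.
Adding 60 calendar days to 2023-12-11 gives 2024-02-09, which is the date on which the refund becomes due.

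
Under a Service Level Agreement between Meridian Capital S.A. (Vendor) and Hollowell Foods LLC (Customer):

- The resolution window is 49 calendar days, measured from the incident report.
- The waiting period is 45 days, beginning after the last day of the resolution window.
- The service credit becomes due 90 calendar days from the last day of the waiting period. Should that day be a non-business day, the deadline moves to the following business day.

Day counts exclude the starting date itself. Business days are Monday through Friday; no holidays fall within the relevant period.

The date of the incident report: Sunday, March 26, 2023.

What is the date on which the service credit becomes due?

Adding 49 calendar days to March 26, 2023 gives May 14, 2023, which is the last day of the resolution window.
The last day of the waiting period: May 14, 2023 + 45 days = June 28, 2023.
The date on which the service credit becomes due: June 28, 2023 + 90 days = September 26, 2023. September 26, 2023 is a Tuesday, so no roll-forward applies.

September 26, 2023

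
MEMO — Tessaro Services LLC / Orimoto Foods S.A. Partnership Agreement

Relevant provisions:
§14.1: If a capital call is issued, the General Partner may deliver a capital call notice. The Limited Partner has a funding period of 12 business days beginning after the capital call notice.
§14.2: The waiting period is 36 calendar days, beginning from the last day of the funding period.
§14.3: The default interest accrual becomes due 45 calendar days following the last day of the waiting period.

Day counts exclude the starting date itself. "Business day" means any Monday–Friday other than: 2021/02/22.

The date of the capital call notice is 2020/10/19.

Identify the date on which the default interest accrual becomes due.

The last day of the funding period: 12 business days after Monday, 2020/10/19, skipping weekends — Oct 20, Oct 21, Oct 22, Oct 23, …, Nov 2, Nov 3, Nov 4 — lands on Wednesday, 2020/11/04.
Adding 36 calendar days to 2020/11/04 gives 2020/12/10, which is the last day of the waiting period.
Adding 45 calendar days to 2020/12/10 gives 2021/01/24, which is the date on which the default interest accrual becomes due.

2021/01/24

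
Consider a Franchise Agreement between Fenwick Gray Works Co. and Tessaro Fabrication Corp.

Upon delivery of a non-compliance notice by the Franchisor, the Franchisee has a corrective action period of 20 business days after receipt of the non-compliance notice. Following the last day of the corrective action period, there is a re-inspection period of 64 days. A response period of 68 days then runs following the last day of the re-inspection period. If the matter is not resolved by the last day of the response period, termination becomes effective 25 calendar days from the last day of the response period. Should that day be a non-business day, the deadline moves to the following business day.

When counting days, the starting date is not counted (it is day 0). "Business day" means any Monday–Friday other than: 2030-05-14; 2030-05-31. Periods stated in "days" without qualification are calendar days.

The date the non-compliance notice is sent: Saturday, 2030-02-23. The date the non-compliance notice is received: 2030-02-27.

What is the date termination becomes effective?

The last day of the corrective action period: counting 20 business days from Wednesday, 2030-02-27 (Feb 28, Mar 1, Mar 4, Mar 5, …, Mar 25, Mar 26, Mar 27, skipping weekends) reaches Wednesday, 2030-03-27.
The last day of the re-inspection period: 64 calendar days after 2030-03-27 is 2030-05-30.
The last day of the response period: 68 calendar days after 2030-05-30 is 2030-08-06.
The date termination becomes effective: 2030-08-06 + 25 days = 2030-08-31. That falls on a Saturday, so it rolls to the next business day, Monday, 2030-09-02.

2030-09-02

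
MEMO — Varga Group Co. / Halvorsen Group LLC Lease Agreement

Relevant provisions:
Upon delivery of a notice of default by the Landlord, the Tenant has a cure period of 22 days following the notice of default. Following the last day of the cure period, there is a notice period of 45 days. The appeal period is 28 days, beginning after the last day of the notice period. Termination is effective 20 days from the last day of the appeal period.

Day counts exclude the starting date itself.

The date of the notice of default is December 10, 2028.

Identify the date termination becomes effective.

April 4, 2029

Adding 22 calendar days to December 10, 2028 gives January 1, 2029, which is the last day of the cure period.
The last day of the notice period: 45 calendar days after January 1, 2029 is February 15, 2029.
The last day of the appeal period: 28 calendar days after February 15, 2029 is March 15, 2029.
Adding 20 calendar days to March 15, 2029 gives April 4, 2029, which is the date termination becomes effective.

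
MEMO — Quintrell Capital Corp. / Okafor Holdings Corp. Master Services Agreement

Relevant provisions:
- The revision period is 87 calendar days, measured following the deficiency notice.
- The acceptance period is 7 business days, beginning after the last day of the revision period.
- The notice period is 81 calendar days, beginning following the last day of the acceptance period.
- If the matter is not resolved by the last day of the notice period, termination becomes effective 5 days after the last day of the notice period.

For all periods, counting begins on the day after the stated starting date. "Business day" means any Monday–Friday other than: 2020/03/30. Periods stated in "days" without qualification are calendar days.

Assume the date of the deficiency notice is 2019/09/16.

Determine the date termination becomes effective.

2020/03/18

The last day of the revision period: 2019/09/16 + 87 days = 2019/12/12.
From Thursday, 2019/12/12, 7 business days (Dec 13, Dec 16, Dec 17, Dec 18, Dec 19, Dec 20, Dec 23, skipping weekends) brings us to Monday, 2019/12/23, which is the last day of the acceptance period.
The last day of the notice period: 2019/12/23 + 81 days = 2020/03/13.
Adding 5 calendar days to 2020/03/13 gives 2020/03/18, which is the date termination becomes effective.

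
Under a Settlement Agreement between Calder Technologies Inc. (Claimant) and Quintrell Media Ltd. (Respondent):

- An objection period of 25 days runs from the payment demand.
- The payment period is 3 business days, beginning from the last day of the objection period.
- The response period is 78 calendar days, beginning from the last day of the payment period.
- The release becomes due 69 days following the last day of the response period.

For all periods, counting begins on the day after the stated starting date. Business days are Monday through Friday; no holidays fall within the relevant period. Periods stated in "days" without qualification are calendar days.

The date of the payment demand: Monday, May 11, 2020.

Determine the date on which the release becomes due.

Nov 4, 2020

The last day of the objection period: May 11, 2020 + 25 days = Jun 5, 2020.
The last day of the payment period: 3 business days after Friday, Jun 5, 2020, skipping weekends — Jun 8, Jun 9, Jun 10 — lands on Wednesday, Jun 10, 2020.
The last day of the response period: Jun 10, 2020 + 78 days = Aug 27, 2020.
The date on which the release becomes due: 69 calendar days after Aug 27, 2020 is Nov 4, 2020.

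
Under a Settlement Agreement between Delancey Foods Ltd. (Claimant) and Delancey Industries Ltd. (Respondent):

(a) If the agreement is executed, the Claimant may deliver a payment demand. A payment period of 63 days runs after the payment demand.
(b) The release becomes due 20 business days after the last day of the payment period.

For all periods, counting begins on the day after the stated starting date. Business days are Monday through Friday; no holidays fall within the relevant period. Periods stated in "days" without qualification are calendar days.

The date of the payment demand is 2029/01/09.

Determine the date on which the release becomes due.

The last day of the payment period: 2029/01/09 + 63 days = 2029/03/13.
The date on which the release becomes due: counting 20 business days from Tuesday, 2029/03/13 (Mar 14, Mar 15, Mar 16, Mar 19, …, Apr 6, Apr 9, Apr 10, skipping weekends) reaches Tuesday, 2029/04/10.

2029/04/10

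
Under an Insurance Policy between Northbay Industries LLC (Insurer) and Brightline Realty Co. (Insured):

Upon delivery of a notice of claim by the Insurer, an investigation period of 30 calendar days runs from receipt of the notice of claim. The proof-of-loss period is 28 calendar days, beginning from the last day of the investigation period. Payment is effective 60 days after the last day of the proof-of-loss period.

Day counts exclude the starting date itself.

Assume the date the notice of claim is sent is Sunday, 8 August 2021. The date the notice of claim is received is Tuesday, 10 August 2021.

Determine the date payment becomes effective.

The last day of the investigation period: 30 calendar days after 10 August 2021 is 9 September 2021.
Adding 28 calendar days to 9 September 2021 gives 7 October 2021, which is the last day of the proof-of-loss period.
Adding 60 calendar days to 7 October 2021 gives 6 December 2021, which is the date payment becomes effective.

6 December 2021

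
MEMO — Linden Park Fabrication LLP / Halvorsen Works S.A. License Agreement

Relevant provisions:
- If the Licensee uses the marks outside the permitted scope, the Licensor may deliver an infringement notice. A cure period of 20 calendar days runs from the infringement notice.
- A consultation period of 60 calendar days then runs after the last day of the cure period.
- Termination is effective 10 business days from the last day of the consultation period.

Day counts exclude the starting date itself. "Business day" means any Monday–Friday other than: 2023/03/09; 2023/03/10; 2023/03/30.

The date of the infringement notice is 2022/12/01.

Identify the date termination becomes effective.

2023/03/03

The last day of the cure period: 20 calendar days after 2022/12/01 is 2022/12/21.
Adding 60 calendar days to 2022/12/21 gives 2023/02/19, which is the last day of the consultation period.
The date termination becomes effective: counting 10 business days from Sunday, 2023/02/19 (Feb 20, Feb 21, Feb 22, Feb 23, Feb 24, Feb 27, Feb 28, Mar 1, Mar 2, Mar 3, skipping weekends) reaches Friday, 2023/03/03.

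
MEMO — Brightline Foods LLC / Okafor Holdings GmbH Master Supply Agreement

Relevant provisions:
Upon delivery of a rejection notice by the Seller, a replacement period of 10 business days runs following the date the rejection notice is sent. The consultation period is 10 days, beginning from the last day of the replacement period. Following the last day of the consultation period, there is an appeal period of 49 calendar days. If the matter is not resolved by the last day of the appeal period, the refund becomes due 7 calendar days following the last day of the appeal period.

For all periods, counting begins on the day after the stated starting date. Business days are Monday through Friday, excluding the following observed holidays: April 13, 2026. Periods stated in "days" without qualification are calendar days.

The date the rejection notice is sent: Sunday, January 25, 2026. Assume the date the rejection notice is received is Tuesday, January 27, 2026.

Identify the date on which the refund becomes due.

April 13, 2026

From Sunday, January 25, 2026, 10 business days (Jan 26, Jan 27, Jan 28, Jan 29, Jan 30, Feb 2, Feb 3, Feb 4, Feb 5, Feb 6, skipping weekends) brings us to Friday, February 6, 2026, which is the last day of the replacement period.
The last day of the consultation period: 10 calendar days after February 6, 2026 is February 16, 2026.
The last day of the appeal period: February 16, 2026 + 49 days = April 6, 2026.
Adding 7 calendar days to April 6, 2026 gives April 13, 2026, which is the date on which the refund becomes due.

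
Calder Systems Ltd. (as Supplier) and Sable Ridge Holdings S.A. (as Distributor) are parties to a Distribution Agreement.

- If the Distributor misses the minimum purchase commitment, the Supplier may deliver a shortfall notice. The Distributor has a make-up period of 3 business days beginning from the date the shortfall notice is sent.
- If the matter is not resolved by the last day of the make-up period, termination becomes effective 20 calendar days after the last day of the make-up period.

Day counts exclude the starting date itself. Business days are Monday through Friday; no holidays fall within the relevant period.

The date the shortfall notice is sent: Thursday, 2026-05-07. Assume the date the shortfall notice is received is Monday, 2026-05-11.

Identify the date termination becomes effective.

The last day of the make-up period: counting 3 business days from Thursday, 2026-05-07 (May 8, May 11, May 12, skipping weekends) reaches Tuesday, 2026-05-12.
Adding 20 calendar days to 2026-05-12 gives 2026-06-01, which is the date termination becomes effective.

2026-06-01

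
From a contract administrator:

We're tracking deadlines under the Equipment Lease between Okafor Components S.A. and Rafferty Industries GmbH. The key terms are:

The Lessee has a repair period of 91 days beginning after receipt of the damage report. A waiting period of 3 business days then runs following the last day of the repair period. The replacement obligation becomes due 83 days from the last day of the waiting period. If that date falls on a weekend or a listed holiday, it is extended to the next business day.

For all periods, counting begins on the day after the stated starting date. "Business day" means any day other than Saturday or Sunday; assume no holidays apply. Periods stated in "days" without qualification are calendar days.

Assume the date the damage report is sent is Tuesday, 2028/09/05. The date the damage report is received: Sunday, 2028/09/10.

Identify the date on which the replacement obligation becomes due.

2029/03/06

The last day of the repair period: 91 calendar days after 2028/09/10 is 2028/12/10.
From Sunday, 2028/12/10, 3 business days (Dec 11, Dec 12, Dec 13, skipping weekends) brings us to Wednesday, 2028/12/13, which is the last day of the waiting period.
The date on which the replacement obligation becomes due: 2028/12/13 + 83 days = 2029/03/06. 2029/03/06 is a Tuesday, so no roll-forward applies.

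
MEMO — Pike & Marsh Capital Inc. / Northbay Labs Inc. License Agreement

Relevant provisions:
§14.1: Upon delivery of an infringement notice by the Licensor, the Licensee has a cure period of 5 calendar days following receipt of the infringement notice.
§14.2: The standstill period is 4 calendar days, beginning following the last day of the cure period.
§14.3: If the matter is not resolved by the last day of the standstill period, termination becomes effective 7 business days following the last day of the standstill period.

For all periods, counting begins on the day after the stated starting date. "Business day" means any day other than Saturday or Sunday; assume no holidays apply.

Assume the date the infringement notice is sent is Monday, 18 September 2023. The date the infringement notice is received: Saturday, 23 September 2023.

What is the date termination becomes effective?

11 October 2023

Adding 5 calendar days to 23 September 2023 gives 28 September 2023, which is the last day of the cure period.
The last day of the standstill period: 28 September 2023 + 4 days = 2 October 2023.
The date termination becomes effective: counting 7 business days from Monday, 2 October 2023 (Oct 3, Oct 4, Oct 5, Oct 6, Oct 9, Oct 10, Oct 11, skipping weekends) reaches Wednesday, 11 October 2023.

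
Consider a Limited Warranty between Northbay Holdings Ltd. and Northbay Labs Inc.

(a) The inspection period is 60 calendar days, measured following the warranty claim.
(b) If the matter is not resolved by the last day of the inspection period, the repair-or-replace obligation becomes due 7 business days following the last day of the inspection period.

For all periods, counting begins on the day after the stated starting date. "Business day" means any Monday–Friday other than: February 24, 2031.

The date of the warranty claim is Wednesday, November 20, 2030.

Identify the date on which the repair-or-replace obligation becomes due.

Adding 60 calendar days to November 20, 2030 gives January 19, 2031, which is the last day of the inspection period.
From Sunday, January 19, 2031, 7 business days (Jan 20, Jan 21, Jan 22, Jan 23, Jan 24, Jan 27, Jan 28, skipping weekends) brings us to Tuesday, January 28, 2031, which is the date on which the repair-or-replace obligation becomes due.

January 28, 2031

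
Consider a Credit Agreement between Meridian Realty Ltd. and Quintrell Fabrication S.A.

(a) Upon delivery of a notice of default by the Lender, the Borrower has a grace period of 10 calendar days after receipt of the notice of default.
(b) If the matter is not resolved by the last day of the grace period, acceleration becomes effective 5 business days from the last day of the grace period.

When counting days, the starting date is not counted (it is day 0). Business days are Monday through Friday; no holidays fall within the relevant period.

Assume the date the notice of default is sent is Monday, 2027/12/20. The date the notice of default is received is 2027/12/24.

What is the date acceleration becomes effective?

Adding 10 calendar days to 2027/12/24 gives 2028/01/03, which is the last day of the grace period.
The date acceleration becomes effective: counting 5 business days from Monday, 2028/01/03 (Jan 4, Jan 5, Jan 6, Jan 7, Jan 10, skipping weekends) reaches Monday, 2028/01/10.

2028/01/10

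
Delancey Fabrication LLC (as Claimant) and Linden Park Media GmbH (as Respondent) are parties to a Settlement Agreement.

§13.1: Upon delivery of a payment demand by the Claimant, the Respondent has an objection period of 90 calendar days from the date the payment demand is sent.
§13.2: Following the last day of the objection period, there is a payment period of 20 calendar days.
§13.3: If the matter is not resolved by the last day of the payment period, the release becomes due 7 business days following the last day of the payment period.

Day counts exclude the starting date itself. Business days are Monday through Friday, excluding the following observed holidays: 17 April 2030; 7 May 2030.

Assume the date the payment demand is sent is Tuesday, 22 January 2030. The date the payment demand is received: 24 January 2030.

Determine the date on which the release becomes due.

The last day of the objection period: 22 January 2030 + 90 days = 22 April 2030.
The last day of the payment period: 20 calendar days after 22 April 2030 is 12 May 2030.
The date on which the release becomes due: counting 7 business days from Sunday, 12 May 2030 (May 13, May 14, May 15, May 16, May 17, May 20, May 21, skipping weekends) reaches Tuesday, 21 May 2030.

21 May 2030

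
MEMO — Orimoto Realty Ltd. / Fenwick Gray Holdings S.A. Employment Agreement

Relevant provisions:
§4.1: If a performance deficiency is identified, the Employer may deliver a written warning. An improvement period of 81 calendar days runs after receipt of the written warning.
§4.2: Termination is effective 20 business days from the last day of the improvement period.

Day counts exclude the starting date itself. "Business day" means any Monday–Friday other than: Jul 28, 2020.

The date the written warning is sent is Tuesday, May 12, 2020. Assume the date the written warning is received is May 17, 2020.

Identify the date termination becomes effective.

Sep 3, 2020

The last day of the improvement period: May 17, 2020 + 81 days = Aug 6, 2020.
From Thursday, Aug 6, 2020, 20 business days (Aug 7, Aug 10, Aug 11, Aug 12, …, Sep 1, Sep 2, Sep 3, skipping weekends) brings us to Thursday, Sep 3, 2020, which is the date termination becomes effective.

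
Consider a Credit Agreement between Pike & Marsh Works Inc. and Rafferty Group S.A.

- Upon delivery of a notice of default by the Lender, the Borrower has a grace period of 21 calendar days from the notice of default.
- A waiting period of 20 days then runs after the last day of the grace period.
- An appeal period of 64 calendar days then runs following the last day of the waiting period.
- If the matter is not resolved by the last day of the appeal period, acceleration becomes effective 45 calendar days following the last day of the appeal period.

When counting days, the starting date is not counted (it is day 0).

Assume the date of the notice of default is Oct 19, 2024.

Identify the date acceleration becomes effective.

Mar 18, 2025

The last day of the grace period: 21 calendar days after Oct 19, 2024 is Nov 9, 2024.
Adding 20 calendar days to Nov 9, 2024 gives Nov 29, 2024, which is the last day of the waiting period.
Adding 64 calendar days to Nov 29, 2024 gives Feb 1, 2025, which is the last day of the appeal period.
The date acceleration becomes effective: 45 calendar days after Feb 1, 2025 is Mar 18, 2025.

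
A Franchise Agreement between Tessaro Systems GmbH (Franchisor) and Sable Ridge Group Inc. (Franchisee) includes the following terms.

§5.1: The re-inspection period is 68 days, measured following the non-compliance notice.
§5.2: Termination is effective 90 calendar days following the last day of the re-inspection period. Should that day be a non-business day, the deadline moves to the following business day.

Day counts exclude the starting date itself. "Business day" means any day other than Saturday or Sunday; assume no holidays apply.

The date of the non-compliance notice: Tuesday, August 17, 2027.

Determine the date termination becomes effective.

January 24, 2028

Adding 68 calendar days to August 17, 2027 gives October 24, 2027, which is the last day of the re-inspection period.
The date termination becomes effective: October 24, 2027 + 90 days = January 22, 2028. That falls on a Saturday, so it rolls to the next business day, Monday, January 24, 2028.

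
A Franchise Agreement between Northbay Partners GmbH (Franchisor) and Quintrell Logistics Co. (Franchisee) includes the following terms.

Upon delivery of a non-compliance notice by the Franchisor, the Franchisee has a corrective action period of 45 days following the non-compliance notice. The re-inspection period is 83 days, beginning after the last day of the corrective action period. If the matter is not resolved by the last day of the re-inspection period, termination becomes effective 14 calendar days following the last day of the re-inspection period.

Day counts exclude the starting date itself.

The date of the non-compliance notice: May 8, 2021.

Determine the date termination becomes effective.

September 27, 2021

The last day of the corrective action period: 45 calendar days after May 8, 2021 is June 22, 2021.
The last day of the re-inspection period: June 22, 2021 + 83 days = September 13, 2021.
Adding 14 calendar days to September 13, 2021 gives September 27, 2021, which is the date termination becomes effective.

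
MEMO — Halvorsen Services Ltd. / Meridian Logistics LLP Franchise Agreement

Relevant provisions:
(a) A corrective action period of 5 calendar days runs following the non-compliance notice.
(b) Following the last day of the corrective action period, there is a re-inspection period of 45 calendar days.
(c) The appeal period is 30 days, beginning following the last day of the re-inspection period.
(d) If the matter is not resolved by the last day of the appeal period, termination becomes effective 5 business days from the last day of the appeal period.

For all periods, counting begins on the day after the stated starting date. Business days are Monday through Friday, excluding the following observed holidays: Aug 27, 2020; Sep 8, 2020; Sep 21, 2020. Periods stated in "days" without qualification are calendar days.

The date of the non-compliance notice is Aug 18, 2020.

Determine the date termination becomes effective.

Nov 13, 2020

The last day of the corrective action period: Aug 18, 2020 + 5 days = Aug 23, 2020.
The last day of the re-inspection period: 45 calendar days after Aug 23, 2020 is Oct 7, 2020.
The last day of the appeal period: Oct 7, 2020 + 30 days = Nov 6, 2020.
From Friday, Nov 6, 2020, 5 business days (Nov 9, Nov 10, Nov 11, Nov 12, Nov 13, skipping weekends) brings us to Friday, Nov 13, 2020, which is the date termination becomes effective.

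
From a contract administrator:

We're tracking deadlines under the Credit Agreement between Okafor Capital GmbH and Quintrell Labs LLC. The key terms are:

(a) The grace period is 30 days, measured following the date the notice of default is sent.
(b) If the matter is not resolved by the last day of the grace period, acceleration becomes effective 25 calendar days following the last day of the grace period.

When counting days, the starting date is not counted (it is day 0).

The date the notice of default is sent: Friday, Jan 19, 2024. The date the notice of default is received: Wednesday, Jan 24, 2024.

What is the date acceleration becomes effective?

Mar 14, 2024

The last day of the grace period: Jan 19, 2024 + 30 days = Feb 18, 2024.
Adding 25 calendar days to Feb 18, 2024 gives Mar 14, 2024, which is the date acceleration becomes effective.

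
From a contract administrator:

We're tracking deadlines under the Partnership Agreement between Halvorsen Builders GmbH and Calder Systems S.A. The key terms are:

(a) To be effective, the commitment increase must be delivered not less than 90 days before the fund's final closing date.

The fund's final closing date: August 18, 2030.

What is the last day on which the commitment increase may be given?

May 20, 2030

Counting back 90 calendar days from August 18, 2030 gives May 20, 2030.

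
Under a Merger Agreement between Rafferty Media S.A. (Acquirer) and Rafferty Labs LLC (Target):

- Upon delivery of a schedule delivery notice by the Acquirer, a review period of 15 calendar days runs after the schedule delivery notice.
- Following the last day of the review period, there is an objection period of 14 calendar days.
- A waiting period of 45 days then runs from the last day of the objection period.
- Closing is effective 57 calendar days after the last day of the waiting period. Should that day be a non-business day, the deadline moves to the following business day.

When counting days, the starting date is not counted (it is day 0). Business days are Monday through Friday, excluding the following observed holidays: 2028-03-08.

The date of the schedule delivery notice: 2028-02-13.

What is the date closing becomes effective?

The last day of the review period: 15 calendar days after 2028-02-13 is 2028-02-28.
Adding 14 calendar days to 2028-02-28 gives 2028-03-13, which is the last day of the objection period.
The last day of the waiting period: 45 calendar days after 2028-03-13 is 2028-04-27.
The date closing becomes effective: 57 calendar days after 2028-04-27 is 2028-06-23. 2028-06-23 is a Friday and is not a listed holiday, so no roll-forward applies.

2028-06-23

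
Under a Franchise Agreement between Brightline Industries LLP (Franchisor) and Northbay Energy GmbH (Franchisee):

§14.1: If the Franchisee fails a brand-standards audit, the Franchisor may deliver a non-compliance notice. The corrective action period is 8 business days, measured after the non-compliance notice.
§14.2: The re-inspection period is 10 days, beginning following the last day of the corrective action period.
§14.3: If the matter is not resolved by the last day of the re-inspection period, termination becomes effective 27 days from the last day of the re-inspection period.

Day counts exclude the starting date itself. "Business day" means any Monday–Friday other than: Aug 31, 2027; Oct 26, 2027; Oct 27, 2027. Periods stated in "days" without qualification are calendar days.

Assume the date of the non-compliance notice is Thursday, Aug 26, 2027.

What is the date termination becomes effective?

Oct 15, 2027

The last day of the corrective action period: counting 8 business days from Thursday, Aug 26, 2027 (Aug 27, Aug 30, Sep 1, Sep 2, Sep 3, Sep 6, Sep 7, Sep 8, skipping weekends and the listed holiday on Aug 31) reaches Wednesday, Sep 8, 2027.
The last day of the re-inspection period: 10 calendar days after Sep 8, 2027 is Sep 18, 2027.
The date termination becomes effective: Sep 18, 2027 + 27 days = Oct 15, 2027.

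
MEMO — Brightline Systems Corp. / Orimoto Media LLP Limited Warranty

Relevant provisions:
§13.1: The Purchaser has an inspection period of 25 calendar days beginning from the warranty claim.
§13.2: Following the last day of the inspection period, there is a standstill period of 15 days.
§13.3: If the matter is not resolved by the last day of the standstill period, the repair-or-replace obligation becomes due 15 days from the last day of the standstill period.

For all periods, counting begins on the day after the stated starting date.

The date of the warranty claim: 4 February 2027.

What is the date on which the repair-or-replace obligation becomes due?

31 March 2027

Adding 25 calendar days to 4 February 2027 gives 1 March 2027, which is the last day of the inspection period.
The last day of the standstill period: 15 calendar days after 1 March 2027 is 16 March 2027.
The date on which the repair-or-replace obligation becomes due: 16 March 2027 + 15 days = 31 March 2027.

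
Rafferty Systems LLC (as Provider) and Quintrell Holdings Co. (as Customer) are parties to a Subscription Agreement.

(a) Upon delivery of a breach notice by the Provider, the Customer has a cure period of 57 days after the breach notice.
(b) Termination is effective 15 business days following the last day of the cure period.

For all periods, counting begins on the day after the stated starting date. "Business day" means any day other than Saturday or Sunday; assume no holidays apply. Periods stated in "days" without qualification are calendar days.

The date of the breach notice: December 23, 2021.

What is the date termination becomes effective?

The last day of the cure period: December 23, 2021 + 57 days = February 18, 2022.
From Friday, February 18, 2022, 15 business days (Feb 21, Feb 22, Feb 23, Feb 24, …, Mar 9, Mar 10, Mar 11, skipping weekends) brings us to Friday, March 11, 2022, which is the date termination becomes effective.

March 11, 2022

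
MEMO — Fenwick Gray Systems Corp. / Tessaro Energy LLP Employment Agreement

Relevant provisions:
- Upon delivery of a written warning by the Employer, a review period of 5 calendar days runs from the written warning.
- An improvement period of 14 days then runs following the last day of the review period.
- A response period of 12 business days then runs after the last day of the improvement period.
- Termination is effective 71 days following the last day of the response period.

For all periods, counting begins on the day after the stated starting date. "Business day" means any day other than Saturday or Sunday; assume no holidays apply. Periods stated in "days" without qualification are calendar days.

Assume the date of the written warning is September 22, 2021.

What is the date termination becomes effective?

January 6, 2022

Adding 5 calendar days to September 22, 2021 gives September 27, 2021, which is the last day of the review period.
Adding 14 calendar days to September 27, 2021 gives October 11, 2021, which is the last day of the improvement period.
The last day of the response period: counting 12 business days from Monday, October 11, 2021 (Oct 12, Oct 13, Oct 14, Oct 15, …, Oct 25, Oct 26, Oct 27, skipping weekends) reaches Wednesday, October 27, 2021.
The date termination becomes effective: 71 calendar days after October 27, 2021 is January 6, 2022.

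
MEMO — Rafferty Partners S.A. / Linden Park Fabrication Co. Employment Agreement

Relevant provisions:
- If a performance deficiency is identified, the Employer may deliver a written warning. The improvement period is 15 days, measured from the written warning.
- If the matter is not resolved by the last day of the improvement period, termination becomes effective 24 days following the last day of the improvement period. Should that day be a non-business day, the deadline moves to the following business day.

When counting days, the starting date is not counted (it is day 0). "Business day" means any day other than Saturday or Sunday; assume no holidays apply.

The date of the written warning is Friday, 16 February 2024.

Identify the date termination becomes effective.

26 March 2024

The last day of the improvement period: 16 February 2024 + 15 days = 2 March 2024.
The date termination becomes effective: 24 calendar days after 2 March 2024 is 26 March 2024. 26 March 2024 is a Tuesday, so no roll-forward applies.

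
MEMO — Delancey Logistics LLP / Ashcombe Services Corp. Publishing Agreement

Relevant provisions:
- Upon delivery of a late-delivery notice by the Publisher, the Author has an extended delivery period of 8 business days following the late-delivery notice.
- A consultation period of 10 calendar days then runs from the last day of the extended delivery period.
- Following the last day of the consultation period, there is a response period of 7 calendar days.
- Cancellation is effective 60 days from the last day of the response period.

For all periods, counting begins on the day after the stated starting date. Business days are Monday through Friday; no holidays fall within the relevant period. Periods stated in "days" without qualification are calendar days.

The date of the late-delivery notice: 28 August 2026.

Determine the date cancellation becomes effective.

25 November 2026

From Friday, 28 August 2026, 8 business days (Aug 31, Sep 1, Sep 2, Sep 3, Sep 4, Sep 7, Sep 8, Sep 9, skipping weekends) brings us to Wednesday, 9 September 2026, which is the last day of the extended delivery period.
The last day of the consultation period: 9 September 2026 + 10 days = 19 September 2026.
The last day of the response period: 7 calendar days after 19 September 2026 is 26 September 2026.
Adding 60 calendar days to 26 September 2026 gives 25 November 2026, which is the date cancellation becomes effective.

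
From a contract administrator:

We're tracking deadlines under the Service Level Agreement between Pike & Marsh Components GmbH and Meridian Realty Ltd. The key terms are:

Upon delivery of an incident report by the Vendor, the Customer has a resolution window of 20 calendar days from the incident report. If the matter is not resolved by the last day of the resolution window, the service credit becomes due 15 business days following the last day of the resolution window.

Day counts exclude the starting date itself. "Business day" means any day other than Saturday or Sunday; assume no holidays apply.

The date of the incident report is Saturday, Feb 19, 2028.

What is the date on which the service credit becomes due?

The last day of the resolution window: Feb 19, 2028 + 20 days = Mar 10, 2028.
The date on which the service credit becomes due: counting 15 business days from Friday, Mar 10, 2028 (Mar 13, Mar 14, Mar 15, Mar 16, …, Mar 29, Mar 30, Mar 31, skipping weekends) reaches Friday, Mar 31, 2028.

Mar 31, 2028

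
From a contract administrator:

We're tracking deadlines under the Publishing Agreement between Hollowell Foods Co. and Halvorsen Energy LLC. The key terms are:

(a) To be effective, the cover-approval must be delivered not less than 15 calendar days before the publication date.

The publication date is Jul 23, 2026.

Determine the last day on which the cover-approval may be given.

Jul 8, 2026

Counting back 15 calendar days from Jul 23, 2026 gives Jul 8, 2026.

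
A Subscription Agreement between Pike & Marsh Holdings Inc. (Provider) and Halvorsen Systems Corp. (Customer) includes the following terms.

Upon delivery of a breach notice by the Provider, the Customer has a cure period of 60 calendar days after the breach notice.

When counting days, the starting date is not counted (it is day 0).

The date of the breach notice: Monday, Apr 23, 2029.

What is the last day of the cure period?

Jun 22, 2029

The last day of the cure period: 60 calendar days after Apr 23, 2029 is Jun 22, 2029.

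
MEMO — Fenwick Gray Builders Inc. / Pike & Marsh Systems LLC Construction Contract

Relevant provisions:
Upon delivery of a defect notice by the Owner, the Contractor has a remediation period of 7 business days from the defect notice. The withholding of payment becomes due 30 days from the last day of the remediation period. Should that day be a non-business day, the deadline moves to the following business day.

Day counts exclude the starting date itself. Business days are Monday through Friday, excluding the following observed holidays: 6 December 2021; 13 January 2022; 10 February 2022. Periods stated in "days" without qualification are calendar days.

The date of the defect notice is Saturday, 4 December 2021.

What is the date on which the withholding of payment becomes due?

14 January 2022

The last day of the remediation period: counting 7 business days from Saturday, 4 December 2021 (Dec 7, Dec 8, Dec 9, Dec 10, Dec 13, Dec 14, Dec 15, skipping weekends and the listed holiday on Dec 6) reaches Wednesday, 15 December 2021.
The date on which the withholding of payment becomes due: 15 December 2021 + 30 days = 14 January 2022. 14 January 2022 is a Friday and is not a listed holiday, so no roll-forward applies.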